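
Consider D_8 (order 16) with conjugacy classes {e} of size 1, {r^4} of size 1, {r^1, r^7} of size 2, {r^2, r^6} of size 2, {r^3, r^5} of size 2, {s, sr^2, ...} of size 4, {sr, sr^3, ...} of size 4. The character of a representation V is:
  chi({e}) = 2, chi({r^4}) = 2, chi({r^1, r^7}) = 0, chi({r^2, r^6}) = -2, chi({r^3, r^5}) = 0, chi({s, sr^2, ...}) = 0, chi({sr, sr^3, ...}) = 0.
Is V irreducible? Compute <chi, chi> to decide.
Irreducible: <chi, chi> = 1.

Argument: <chi, chi> = (1/|G|) sum_C |C| * |chi(C)|^2 = (1/16)[1*|2|^2 + 1*|2|^2 + 2*|0|^2 + 2*|-2|^2 + 2*|0|^2 + 4*|0|^2 + 4*|0|^2]
  = (1/16)[(4) + (4) + (0) + (8) + (0) + (0) + (0)] = 16/16 = 1.
A character is irreducible iff <chi, chi> = 1, so this representation is irreducible.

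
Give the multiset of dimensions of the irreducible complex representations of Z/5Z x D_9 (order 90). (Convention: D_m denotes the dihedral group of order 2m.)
Dimensions: 1, 1, 1, 1, 1, 1, 1, 1, 1, 1, 2, 2, 2, 2, 2, 2, 2, 2, 2, 2, 2, 2, 2, 2, 2, 2, 2, 2, 2, 2

Why: There are 30 irreducibles (= number of conjugacy classes). Their dimensions d_i satisfy sum d_i^2 = |G| = 90: 1 + 1 + 1 + 1 + 1 + 1 + 1 + 1 + 1 + 1 + 4 + 4 + 4 + 4 + 4 + 4 + 4 + 4 + 4 + 4 + 4 + 4 + 4 + 4 + 4 + 4 + 4 + 4 + 4 + 4 = 90. (For the product with Z/5Z: each of the 5 1-dim characters of Z/5Z tensors with each irrep of D_9, giving 5 copies of each D_9-dimension.)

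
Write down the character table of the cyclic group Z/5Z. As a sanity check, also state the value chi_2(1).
Character table of Z/5Z (irreps indexed chi_0,...,chi_4 with chi_k(m) = zeta_5^(k*m), zeta_5 = exp(2*pi*i/5)):
  irrep \ class  {0} (size 1)  {1} (size 1)    {2} (size 1)    {3} (size 1)    {4} (size 1)  
  chi_0          1             1               1               1               1             
  chi_1          1             exp(2*I*pi/5)   exp(4*I*pi/5)   exp(-4*I*pi/5)  exp(-2*I*pi/5)
  chi_2          1             exp(4*I*pi/5)   exp(-2*I*pi/5)  exp(2*I*pi/5)   exp(-4*I*pi/5)
  chi_3          1             exp(-4*I*pi/5)  exp(2*I*pi/5)   exp(-2*I*pi/5)  exp(4*I*pi/5) 
  chi_4          1             exp(-2*I*pi/5)  exp(-4*I*pi/5)  exp(4*I*pi/5)   exp(2*I*pi/5) 

Spot check: chi_2(1) = zeta_5^(2*1) = zeta_5^2 = exp(4*I*pi/5).

Argument: Z/5Z is abelian, so all 5 irreducible complex representations are 1-dimensional. They are given by chi_k(m) = zeta_5^(k*m) for k = 0,...,4. Row orthogonality: sum_m chi_k(m) conj(chi_l(m)) = 5 * [k = l].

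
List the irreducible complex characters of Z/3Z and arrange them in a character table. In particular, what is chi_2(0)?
Character table of Z/3Z (irreps indexed chi_0,...,chi_2 with chi_k(m) = zeta_3^(k*m), zeta_3 = exp(2*pi*i/3)):
  irrep \ class  {0} (size 1)  {1} (size 1)    {2} (size 1)  
  chi_0          1             1               1             
  chi_1          1             exp(2*I*pi/3)   exp(-2*I*pi/3)
  chi_2          1             exp(-2*I*pi/3)  exp(2*I*pi/3) 

Spot check: chi_2(0) = zeta_3^(2*0) = zeta_3^0 = 1.

Why: Z/3Z is abelian, so all 3 irreducible complex representations are 1-dimensional. They are given by chi_k(m) = zeta_3^(k*m) for k = 0,...,2. Row orthogonality: sum_m chi_k(m) conj(chi_l(m)) = 3 * [k = l].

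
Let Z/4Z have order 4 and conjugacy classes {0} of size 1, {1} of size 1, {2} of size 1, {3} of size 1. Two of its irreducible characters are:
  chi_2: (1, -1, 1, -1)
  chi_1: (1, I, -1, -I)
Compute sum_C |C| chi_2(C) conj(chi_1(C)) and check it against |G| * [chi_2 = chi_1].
Sum = 0; so <chi_2, chi_1> = 0 (distinct irreducibles are orthogonal).

Proof sketch: Compute term by term over conjugacy classes (|C| * chi_2(C) * conj(chi_1(C))):
  1*(1)*conj(1) + 1*(-1)*conj(I) + 1*(1)*conj(-1) + 1*(-1)*conj(-I)
  = (1) + (I) + (-1) + (-I)
  = 0.
(Exp terms are combined using exp(i*s)*conj(exp(i*t)) = exp(i*(s-t)), and sums of them are collapsed using the identity that for every m > 1 the m distinct m-th roots of unity sum to 0, e.g. 1 + exp(2*I*pi/3) + exp(-2*I*pi/3) = 0.)
Dividing by |G| = 4 gives 0/4 = 0, matching the row-orthogonality relation <chi_2, chi_1> = [chi_2 = chi_1].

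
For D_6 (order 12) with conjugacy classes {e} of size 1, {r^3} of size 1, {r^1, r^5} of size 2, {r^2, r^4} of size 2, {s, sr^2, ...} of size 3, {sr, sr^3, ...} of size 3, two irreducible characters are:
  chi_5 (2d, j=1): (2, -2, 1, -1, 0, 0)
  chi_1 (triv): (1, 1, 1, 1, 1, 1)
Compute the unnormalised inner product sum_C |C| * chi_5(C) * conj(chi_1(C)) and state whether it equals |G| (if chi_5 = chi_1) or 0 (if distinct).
Sum = 0; so <chi_5, chi_1> = 0 (distinct irreducibles are orthogonal).

Compute term by term over conjugacy classes (|C| * chi_5(C) * conj(chi_1(C))):
  1*(2)*conj(1) + 1*(-2)*conj(1) + 2*(1)*conj(1) + 2*(-1)*conj(1) + 3*(0)*conj(1) + 3*(0)*conj(1)
  = (2) + (-2) + (2) + (-2) + (0) + (0)
  = 0.
Dividing by |G| = 12 gives 0/12 = 0, matching the row-orthogonality relation <chi_5, chi_1> = [chi_5 = chi_1].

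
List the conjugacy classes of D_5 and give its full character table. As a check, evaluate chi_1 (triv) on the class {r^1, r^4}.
Conjugacy classes: {e} of size 1, {r^1, r^4} of size 2, {r^2, r^3} of size 2, {s, sr, ..., sr^4} of size 5.
Character table:
  irrep \ class              {e} (size 1)  {r^1, r^4} (size 2)  {r^2, r^3} (size 2)  {s, sr, ..., sr^4} (size 5)
  chi_1 (triv)               1             1                    1                    1                          
  chi_2 (sign: r->1, s->-1)  1             1                    1                    -1                         
  chi_3 (2d, j=1)            2             -1/2 + sqrt(5)/2     -sqrt(5)/2 - 1/2     0                          
  chi_4 (2d, j=2)            2             -sqrt(5)/2 - 1/2     -1/2 + sqrt(5)/2     0                          

Spot check: chi_1 (triv) on {r^1, r^4} = 1.

Why: D_5 has order 2*5 = 10 with 4 conjugacy classes, hence 4 irreducibles. Sum of squared dims 1 + 1 + 4 + 4 = 10 = |G|. Linear characters come from the abelianisation; the 2-dimensional irreps have character r^k -> 2*cos(2*pi*j*k/5), reflections -> 0.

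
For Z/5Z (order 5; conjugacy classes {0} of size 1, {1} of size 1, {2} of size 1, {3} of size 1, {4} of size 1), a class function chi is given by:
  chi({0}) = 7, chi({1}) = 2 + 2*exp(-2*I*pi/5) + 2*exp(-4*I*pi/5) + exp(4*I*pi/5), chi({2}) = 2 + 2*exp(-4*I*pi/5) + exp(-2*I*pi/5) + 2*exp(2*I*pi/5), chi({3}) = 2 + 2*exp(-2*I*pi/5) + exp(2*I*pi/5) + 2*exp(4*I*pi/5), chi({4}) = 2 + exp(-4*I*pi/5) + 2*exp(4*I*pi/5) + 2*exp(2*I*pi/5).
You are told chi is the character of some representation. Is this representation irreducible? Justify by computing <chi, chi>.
Not irreducible (reducible): <chi, chi> = 13 > 1.

Reasoning: <chi, chi> = (1/|G|) sum_C |C| * |chi(C)|^2 = (1/5)[1*|7|^2 + 1*|2 + 2*exp(-2*I*pi/5) + 2*exp(-4*I*pi/5) + exp(4*I*pi/5)|^2 + 1*|2 + 2*exp(-4*I*pi/5) + exp(-2*I*pi/5) + 2*exp(2*I*pi/5)|^2 + 1*|2 + 2*exp(-2*I*pi/5) + exp(2*I*pi/5) + 2*exp(4*I*pi/5)|^2 + 1*|2 + exp(-4*I*pi/5) + 2*exp(4*I*pi/5) + 2*exp(2*I*pi/5)|^2]
  = (1/5)[(49) + (13 + 10*exp(-2*I*pi/5) + 8*exp(-4*I*pi/5) + 8*exp(4*I*pi/5) + 10*exp(2*I*pi/5)) + (13 + 8*exp(-2*I*pi/5) + 10*exp(-4*I*pi/5) + 10*exp(4*I*pi/5) + 8*exp(2*I*pi/5)) + (13 + 8*exp(-2*I*pi/5) + 10*exp(-4*I*pi/5) + 10*exp(4*I*pi/5) + 8*exp(2*I*pi/5)) + (13 + 10*exp(-2*I*pi/5) + 8*exp(-4*I*pi/5) + 8*exp(4*I*pi/5) + 10*exp(2*I*pi/5))] = 65/5 = 13.
(Exp terms are combined using exp(i*s)*conj(exp(i*t)) = exp(i*(s-t)), and sums of them are collapsed using the identity that for every m > 1 the m distinct m-th roots of unity sum to 0, e.g. 1 + exp(2*I*pi/3) + exp(-2*I*pi/3) = 0.)
A character is irreducible iff <chi, chi> = 1, so this representation is reducible.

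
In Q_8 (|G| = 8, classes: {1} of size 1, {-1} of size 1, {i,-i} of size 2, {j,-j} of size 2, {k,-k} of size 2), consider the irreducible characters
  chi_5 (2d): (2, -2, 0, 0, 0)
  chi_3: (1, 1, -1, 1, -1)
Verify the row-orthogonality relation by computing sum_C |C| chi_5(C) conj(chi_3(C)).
Sum = 0; so <chi_5, chi_3> = 0 (distinct irreducibles are orthogonal).

Compute term by term over conjugacy classes (|C| * chi_5(C) * conj(chi_3(C))):
  1*(2)*conj(1) + 1*(-2)*conj(1) + 2*(0)*conj(-1) + 2*(0)*conj(1) + 2*(0)*conj(-1)
  = (2) + (-2) + (0) + (0) + (0)
  = 0.
Dividing by |G| = 8 gives 0/8 = 0, matching the row-orthogonality relation <chi_5, chi_3> = [chi_5 = chi_3].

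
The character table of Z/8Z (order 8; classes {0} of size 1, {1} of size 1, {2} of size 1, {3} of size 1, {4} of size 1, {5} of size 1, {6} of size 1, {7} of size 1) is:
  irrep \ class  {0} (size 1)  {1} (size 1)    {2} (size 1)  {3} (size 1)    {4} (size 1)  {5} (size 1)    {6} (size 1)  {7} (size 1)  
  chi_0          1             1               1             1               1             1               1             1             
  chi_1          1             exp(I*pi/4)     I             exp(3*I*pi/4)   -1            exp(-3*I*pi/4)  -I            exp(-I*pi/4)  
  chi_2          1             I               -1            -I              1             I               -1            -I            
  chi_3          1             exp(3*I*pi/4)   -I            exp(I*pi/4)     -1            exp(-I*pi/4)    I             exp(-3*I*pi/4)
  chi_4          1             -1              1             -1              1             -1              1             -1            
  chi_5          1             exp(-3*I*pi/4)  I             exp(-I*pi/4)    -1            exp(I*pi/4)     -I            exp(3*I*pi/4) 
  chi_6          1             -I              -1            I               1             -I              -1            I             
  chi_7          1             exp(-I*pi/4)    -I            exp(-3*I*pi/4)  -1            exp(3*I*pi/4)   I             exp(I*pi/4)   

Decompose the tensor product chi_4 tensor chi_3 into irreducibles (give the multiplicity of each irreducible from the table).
chi_4 tensor chi_3 = chi_7 (all other irreducibles have multiplicity 0).

Justification: The character of a tensor product is the pointwise product (chi_4 * chi_3)(C) = chi_4(C) * chi_3(C):
  {0}: (1)*(1), {1}: (-1)*(exp(3*I*pi/4)), {2}: (1)*(-I), {3}: (-1)*(exp(I*pi/4)), {4}: (1)*(-1), {5}: (-1)*(exp(-I*pi/4)), {6}: (1)*(I), {7}: (-1)*(exp(-3*I*pi/4))
so (chi_4 * chi_3) takes values
  {0} -> 1, {1} -> -exp(3*I*pi/4), {2} -> -I, {3} -> -exp(I*pi/4), {4} -> -1, {5} -> -exp(-I*pi/4), {6} -> I, {7} -> -exp(-3*I*pi/4).
Now take the inner product of this character with each irreducible chi from the table, <chi_4*chi_3, chi> = (1/8) sum_C |C| (chi_4*chi_3)(C) conj(chi(C)):
  <chi_4*chi_3, chi_0> = (1/8)[1*(1)*conj(1) + 1*(-exp(3*I*pi/4))*conj(1) + 1*(-I)*conj(1) + 1*(-exp(I*pi/4))*conj(1) + 1*(-1)*conj(1) + 1*(-exp(-I*pi/4))*conj(1) + 1*(I)*conj(1) + 1*(-exp(-3*I*pi/4))*conj(1)]
      = (1/8)[(1) + (-exp(3*I*pi/4)) + (-I) + (-exp(I*pi/4)) + (-1) + (-exp(-I*pi/4)) + (I) + (-exp(-3*I*pi/4))] = 0/8 = 0
  <chi_4*chi_3, chi_1> = (1/8)[1*(1)*conj(1) + 1*(-exp(3*I*pi/4))*conj(exp(I*pi/4)) + 1*(-I)*conj(I) + 1*(-exp(I*pi/4))*conj(exp(3*I*pi/4)) + 1*(-1)*conj(-1) + 1*(-exp(-I*pi/4))*conj(exp(-3*I*pi/4)) + 1*(I)*conj(-I) + 1*(-exp(-3*I*pi/4))*conj(exp(-I*pi/4))]
      = (1/8)[(1) + (-I) + (-1) + (I) + (1) + (-I) + (-1) + (I)] = 0/8 = 0
  <chi_4*chi_3, chi_2> = (1/8)[1*(1)*conj(1) + 1*(-exp(3*I*pi/4))*conj(I) + 1*(-I)*conj(-1) + 1*(-exp(I*pi/4))*conj(-I) + 1*(-1)*conj(1) + 1*(-exp(-I*pi/4))*conj(I) + 1*(I)*conj(-1) + 1*(-exp(-3*I*pi/4))*conj(-I)]
      = (1/8)[(1) + (exp(-3*I*pi/4)) + (I) + (-exp(3*I*pi/4)) + (-1) + (exp(I*pi/4)) + (-I) + (-exp(-I*pi/4))] = 0/8 = 0
  <chi_4*chi_3, chi_3> = (1/8)[1*(1)*conj(1) + 1*(-exp(3*I*pi/4))*conj(exp(3*I*pi/4)) + 1*(-I)*conj(-I) + 1*(-exp(I*pi/4))*conj(exp(I*pi/4)) + 1*(-1)*conj(-1) + 1*(-exp(-I*pi/4))*conj(exp(-I*pi/4)) + 1*(I)*conj(I) + 1*(-exp(-3*I*pi/4))*conj(exp(-3*I*pi/4))]
      = (1/8)[(1) + (-1) + (1) + (-1) + (1) + (-1) + (1) + (-1)] = 0/8 = 0
  <chi_4*chi_3, chi_4> = (1/8)[1*(1)*conj(1) + 1*(-exp(3*I*pi/4))*conj(-1) + 1*(-I)*conj(1) + 1*(-exp(I*pi/4))*conj(-1) + 1*(-1)*conj(1) + 1*(-exp(-I*pi/4))*conj(-1) + 1*(I)*conj(1) + 1*(-exp(-3*I*pi/4))*conj(-1)]
      = (1/8)[(1) + (exp(3*I*pi/4)) + (-I) + (exp(I*pi/4)) + (-1) + (exp(-I*pi/4)) + (I) + (exp(-3*I*pi/4))] = 0/8 = 0
  <chi_4*chi_3, chi_5> = (1/8)[1*(1)*conj(1) + 1*(-exp(3*I*pi/4))*conj(exp(-3*I*pi/4)) + 1*(-I)*conj(I) + 1*(-exp(I*pi/4))*conj(exp(-I*pi/4)) + 1*(-1)*conj(-1) + 1*(-exp(-I*pi/4))*conj(exp(I*pi/4)) + 1*(I)*conj(-I) + 1*(-exp(-3*I*pi/4))*conj(exp(3*I*pi/4))]
      = (1/8)[(1) + (I) + (-1) + (-I) + (1) + (I) + (-1) + (-I)] = 0/8 = 0
  <chi_4*chi_3, chi_6> = (1/8)[1*(1)*conj(1) + 1*(-exp(3*I*pi/4))*conj(-I) + 1*(-I)*conj(-1) + 1*(-exp(I*pi/4))*conj(I) + 1*(-1)*conj(1) + 1*(-exp(-I*pi/4))*conj(-I) + 1*(I)*conj(-1) + 1*(-exp(-3*I*pi/4))*conj(I)]
      = (1/8)[(1) + (-exp(-3*I*pi/4)) + (I) + (exp(3*I*pi/4)) + (-1) + (-exp(I*pi/4)) + (-I) + (exp(-I*pi/4))] = 0/8 = 0
  <chi_4*chi_3, chi_7> = (1/8)[1*(1)*conj(1) + 1*(-exp(3*I*pi/4))*conj(exp(-I*pi/4)) + 1*(-I)*conj(-I) + 1*(-exp(I*pi/4))*conj(exp(-3*I*pi/4)) + 1*(-1)*conj(-1) + 1*(-exp(-I*pi/4))*conj(exp(3*I*pi/4)) + 1*(I)*conj(I) + 1*(-exp(-3*I*pi/4))*conj(exp(I*pi/4))]
      = (1/8)[(1) + (1) + (1) + (1) + (1) + (1) + (1) + (1)] = 8/8 = 1
(Exp terms are combined using exp(i*s)*conj(exp(i*t)) = exp(i*(s-t)), and sums of them are collapsed using the identity that for every m > 1 the m distinct m-th roots of unity sum to 0, e.g. 1 + exp(2*I*pi/3) + exp(-2*I*pi/3) = 0.)
Hence the multiplicities are chi_7: 1. Dimension check: dim(chi_4)*dim(chi_3) = 1*1 = 1 and sum (mult * dim) = 1*1 = 1.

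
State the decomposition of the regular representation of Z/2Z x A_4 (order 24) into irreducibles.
Each irreducible V_i of dimension d_i appears with multiplicity d_i, i.e. rho_reg = (direct sum over all irreducibles V_i) d_i V_i. The irreducible dimensions for Z/2Z x A_4 are 1, 1, 1, 1, 1, 1, 3, 3: 6 irreducibles of dimension 1, each with multiplicity 1; 2 irreducibles of dimension 3, each with multiplicity 3. Total dimension 6*1*1 + 2*3*3 = 24 = |G|.

General theorem: in the regular representation of a finite group G, each irreducible appears with multiplicity equal to its dimension. Check: dim(rho_reg) = sum d_i^2 = 1 + 1 + 1 + 1 + 1 + 1 + 9 + 9 = 24 = |G|.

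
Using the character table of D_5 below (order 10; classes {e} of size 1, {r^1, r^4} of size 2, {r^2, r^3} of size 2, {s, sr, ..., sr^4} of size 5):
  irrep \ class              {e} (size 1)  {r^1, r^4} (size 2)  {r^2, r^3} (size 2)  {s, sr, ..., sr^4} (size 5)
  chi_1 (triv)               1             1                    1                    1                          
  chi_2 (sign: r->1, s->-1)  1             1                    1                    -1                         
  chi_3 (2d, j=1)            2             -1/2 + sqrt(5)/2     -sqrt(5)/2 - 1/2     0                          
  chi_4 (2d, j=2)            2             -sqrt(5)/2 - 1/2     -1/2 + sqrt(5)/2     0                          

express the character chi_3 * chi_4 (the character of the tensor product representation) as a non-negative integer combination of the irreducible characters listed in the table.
chi_3 tensor chi_4 = chi_3 + chi_4 (all other irreducibles have multiplicity 0).

Derivation: The character of a tensor product is the pointwise product (chi_3 * chi_4)(C) = chi_3(C) * chi_4(C):
  {e}: (2)*(2), {r^1, r^4}: (-1/2 + sqrt(5)/2)*(-sqrt(5)/2 - 1/2), {r^2, r^3}: (-sqrt(5)/2 - 1/2)*(-1/2 + sqrt(5)/2), {s, sr, ..., sr^4}: (0)*(0)
so (chi_3 * chi_4) takes values
  {e} -> 4, {r^1, r^4} -> -1, {r^2, r^3} -> -1, {s, sr, ..., sr^4} -> 0.
Now take the inner product of this character with each irreducible chi from the table, <chi_3*chi_4, chi> = (1/10) sum_C |C| (chi_3*chi_4)(C) conj(chi(C)):
  <chi_3*chi_4, chi_1> = (1/10)[1*(4)*conj(1) + 2*(-1)*conj(1) + 2*(-1)*conj(1) + 5*(0)*conj(1)]
      = (1/10)[(4) + (-2) + (-2) + (0)] = 0/10 = 0
  <chi_3*chi_4, chi_2> = (1/10)[1*(4)*conj(1) + 2*(-1)*conj(1) + 2*(-1)*conj(1) + 5*(0)*conj(-1)]
      = (1/10)[(4) + (-2) + (-2) + (0)] = 0/10 = 0
  <chi_3*chi_4, chi_3> = (1/10)[1*(4)*conj(2) + 2*(-1)*conj(-1/2 + sqrt(5)/2) + 2*(-1)*conj(-sqrt(5)/2 - 1/2) + 5*(0)*conj(0)]
      = (1/10)[(8) + (1 - sqrt(5)) + (1 + sqrt(5)) + (0)] = 10/10 = 1
  <chi_3*chi_4, chi_4> = (1/10)[1*(4)*conj(2) + 2*(-1)*conj(-sqrt(5)/2 - 1/2) + 2*(-1)*conj(-1/2 + sqrt(5)/2) + 5*(0)*conj(0)]
      = (1/10)[(8) + (1 + sqrt(5)) + (1 - sqrt(5)) + (0)] = 10/10 = 1
Hence the multiplicities are chi_3: 1, chi_4: 1. Dimension check: dim(chi_3)*dim(chi_4) = 2*2 = 4 and sum (mult * dim) = 1*2 + 1*2 = 4.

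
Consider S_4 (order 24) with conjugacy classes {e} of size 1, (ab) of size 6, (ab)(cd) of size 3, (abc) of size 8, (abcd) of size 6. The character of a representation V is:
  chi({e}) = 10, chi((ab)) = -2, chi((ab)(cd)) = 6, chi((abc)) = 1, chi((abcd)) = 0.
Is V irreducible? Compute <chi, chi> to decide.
Not irreducible (reducible): <chi, chi> = 10 > 1.

Justification: <chi, chi> = (1/|G|) sum_C |C| * |chi(C)|^2 = (1/24)[1*|10|^2 + 6*|-2|^2 + 3*|6|^2 + 8*|1|^2 + 6*|0|^2]
  = (1/24)[(100) + (24) + (108) + (8) + (0)] = 240/24 = 10.
A character is irreducible iff <chi, chi> = 1, so this representation is reducible.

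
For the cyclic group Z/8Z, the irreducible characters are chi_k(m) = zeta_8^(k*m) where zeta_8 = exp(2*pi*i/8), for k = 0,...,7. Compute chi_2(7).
chi_2(7) = zeta_8^14 = -I

Solution. chi_2(7) = zeta_8^(2*7) = zeta_8^14. Since zeta_8^8 = 1, this equals zeta_8^6 = exp(2*pi*i*6/8) = -I.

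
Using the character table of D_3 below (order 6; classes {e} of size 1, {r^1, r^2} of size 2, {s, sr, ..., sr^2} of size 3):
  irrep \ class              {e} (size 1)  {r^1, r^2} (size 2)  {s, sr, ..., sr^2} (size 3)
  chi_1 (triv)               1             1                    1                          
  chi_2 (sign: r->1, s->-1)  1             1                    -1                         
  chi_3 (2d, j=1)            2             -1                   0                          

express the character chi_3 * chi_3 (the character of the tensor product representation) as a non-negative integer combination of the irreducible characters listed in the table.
chi_3 tensor chi_3 = chi_1 + chi_2 + chi_3 (all other irreducibles have multiplicity 0).

Justification: The character of a tensor product is the pointwise product (chi_3 * chi_3)(C) = chi_3(C) * chi_3(C):
  {e}: (2)*(2), {r^1, r^2}: (-1)*(-1), {s, sr, ..., sr^2}: (0)*(0)
so (chi_3 * chi_3) takes values
  {e} -> 4, {r^1, r^2} -> 1, {s, sr, ..., sr^2} -> 0.
Now take the inner product of this character with each irreducible chi from the table, <chi_3*chi_3, chi> = (1/6) sum_C |C| (chi_3*chi_3)(C) conj(chi(C)):
  <chi_3*chi_3, chi_1> = (1/6)[1*(4)*conj(1) + 2*(1)*conj(1) + 3*(0)*conj(1)]
      = (1/6)[(4) + (2) + (0)] = 6/6 = 1
  <chi_3*chi_3, chi_2> = (1/6)[1*(4)*conj(1) + 2*(1)*conj(1) + 3*(0)*conj(-1)]
      = (1/6)[(4) + (2) + (0)] = 6/6 = 1
  <chi_3*chi_3, chi_3> = (1/6)[1*(4)*conj(2) + 2*(1)*conj(-1) + 3*(0)*conj(0)]
      = (1/6)[(8) + (-2) + (0)] = 6/6 = 1
Hence the multiplicities are chi_1: 1, chi_2: 1, chi_3: 1. Dimension check: dim(chi_3)*dim(chi_3) = 2*2 = 4 and sum (mult * dim) = 1*1 + 1*1 + 1*2 = 4.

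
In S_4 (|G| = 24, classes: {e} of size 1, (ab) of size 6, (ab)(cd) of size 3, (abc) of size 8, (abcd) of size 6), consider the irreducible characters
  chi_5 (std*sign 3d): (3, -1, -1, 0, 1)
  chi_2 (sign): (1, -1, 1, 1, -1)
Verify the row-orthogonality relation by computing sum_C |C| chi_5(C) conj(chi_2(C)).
Sum = 0; so <chi_5, chi_2> = 0 (distinct irreducibles are orthogonal).

Solution. Compute term by term over conjugacy classes (|C| * chi_5(C) * conj(chi_2(C))):
  1*(3)*conj(1) + 6*(-1)*conj(-1) + 3*(-1)*conj(1) + 8*(0)*conj(1) + 6*(1)*conj(-1)
  = (3) + (6) + (-3) + (0) + (-6)
  = 0.
Dividing by |G| = 24 gives 0/24 = 0, matching the row-orthogonality relation <chi_5, chi_2> = [chi_5 = chi_2].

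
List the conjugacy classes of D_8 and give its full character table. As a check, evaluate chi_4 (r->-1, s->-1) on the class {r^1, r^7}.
Conjugacy classes: {e} of size 1, {r^4} of size 1, {r^1, r^7} of size 2, {r^2, r^6} of size 2, {r^3, r^5} of size 2, {s, sr^2, ...} of size 4, {sr, sr^3, ...} of size 4.
Character table:
  irrep \ class              {e} (size 1)  {r^4} (size 1)  {r^1, r^7} (size 2)  {r^2, r^6} (size 2)  {r^3, r^5} (size 2)  {s, sr^2, ...} (size 4)  {sr, sr^3, ...} (size 4)
  chi_1 (triv)               1             1               1                    1                    1                    1                        1                       
  chi_2 (sign: r->1, s->-1)  1             1               1                    1                    1                    -1                       -1                      
  chi_3 (r->-1, s->1)        1             1               -1                   1                    -1                   1                        -1                      
  chi_4 (r->-1, s->-1)       1             1               -1                   1                    -1                   -1                       1                       
  chi_5 (2d, j=1)            2             -2              sqrt(2)              0                    -sqrt(2)             0                        0                       
  chi_6 (2d, j=2)            2             2               0                    -2                   0                    0                        0                       
  chi_7 (2d, j=3)            2             -2              -sqrt(2)             0                    sqrt(2)              0                        0                       

Spot check: chi_4 (r->-1, s->-1) on {r^1, r^7} = -1.

Reasoning: D_8 has order 2*8 = 16 with 7 conjugacy classes, hence 7 irreducibles. Sum of squared dims 1 + 1 + 1 + 1 + 4 + 4 + 4 = 16 = |G|. Linear characters come from the abelianisation; the 2-dimensional irreps have character r^k -> 2*cos(2*pi*j*k/8), reflections -> 0.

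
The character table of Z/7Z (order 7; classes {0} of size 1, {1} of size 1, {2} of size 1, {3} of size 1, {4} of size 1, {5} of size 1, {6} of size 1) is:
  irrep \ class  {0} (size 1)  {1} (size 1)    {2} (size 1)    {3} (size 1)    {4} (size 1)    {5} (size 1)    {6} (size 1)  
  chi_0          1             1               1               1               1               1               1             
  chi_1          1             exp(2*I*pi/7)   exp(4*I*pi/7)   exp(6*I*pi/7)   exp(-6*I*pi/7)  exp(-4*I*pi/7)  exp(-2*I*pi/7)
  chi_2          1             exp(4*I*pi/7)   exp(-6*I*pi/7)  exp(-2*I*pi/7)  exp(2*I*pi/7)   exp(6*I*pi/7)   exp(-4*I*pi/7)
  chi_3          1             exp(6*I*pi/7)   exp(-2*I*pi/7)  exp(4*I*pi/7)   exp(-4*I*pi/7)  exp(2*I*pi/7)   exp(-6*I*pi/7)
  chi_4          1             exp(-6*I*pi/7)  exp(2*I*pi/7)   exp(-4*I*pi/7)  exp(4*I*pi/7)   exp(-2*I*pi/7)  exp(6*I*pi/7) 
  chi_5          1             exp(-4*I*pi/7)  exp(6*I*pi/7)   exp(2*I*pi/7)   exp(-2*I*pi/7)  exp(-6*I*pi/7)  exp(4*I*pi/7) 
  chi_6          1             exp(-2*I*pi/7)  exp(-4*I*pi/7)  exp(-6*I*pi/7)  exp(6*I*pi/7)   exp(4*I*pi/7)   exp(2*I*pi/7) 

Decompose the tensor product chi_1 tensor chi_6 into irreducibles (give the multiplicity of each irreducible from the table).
chi_1 tensor chi_6 = chi_0 (all other irreducibles have multiplicity 0).

Solution. The character of a tensor product is the pointwise product (chi_1 * chi_6)(C) = chi_1(C) * chi_6(C):
  {0}: (1)*(1), {1}: (exp(2*I*pi/7))*(exp(-2*I*pi/7)), {2}: (exp(4*I*pi/7))*(exp(-4*I*pi/7)), {3}: (exp(6*I*pi/7))*(exp(-6*I*pi/7)), {4}: (exp(-6*I*pi/7))*(exp(6*I*pi/7)), {5}: (exp(-4*I*pi/7))*(exp(4*I*pi/7)), {6}: (exp(-2*I*pi/7))*(exp(2*I*pi/7))
so (chi_1 * chi_6) takes values
  {0} -> 1, {1} -> 1, {2} -> 1, {3} -> 1, {4} -> 1, {5} -> 1, {6} -> 1.
Now take the inner product of this character with each irreducible chi from the table, <chi_1*chi_6, chi> = (1/7) sum_C |C| (chi_1*chi_6)(C) conj(chi(C)):
  <chi_1*chi_6, chi_0> = (1/7)[1*(1)*conj(1) + 1*(1)*conj(1) + 1*(1)*conj(1) + 1*(1)*conj(1) + 1*(1)*conj(1) + 1*(1)*conj(1) + 1*(1)*conj(1)]
      = (1/7)[(1) + (1) + (1) + (1) + (1) + (1) + (1)] = 7/7 = 1
  <chi_1*chi_6, chi_1> = (1/7)[1*(1)*conj(1) + 1*(1)*conj(exp(2*I*pi/7)) + 1*(1)*conj(exp(4*I*pi/7)) + 1*(1)*conj(exp(6*I*pi/7)) + 1*(1)*conj(exp(-6*I*pi/7)) + 1*(1)*conj(exp(-4*I*pi/7)) + 1*(1)*conj(exp(-2*I*pi/7))]
      = (1/7)[(1) + (exp(-2*I*pi/7)) + (exp(-4*I*pi/7)) + (exp(-6*I*pi/7)) + (exp(6*I*pi/7)) + (exp(4*I*pi/7)) + (exp(2*I*pi/7))] = 0/7 = 0
  <chi_1*chi_6, chi_2> = (1/7)[1*(1)*conj(1) + 1*(1)*conj(exp(4*I*pi/7)) + 1*(1)*conj(exp(-6*I*pi/7)) + 1*(1)*conj(exp(-2*I*pi/7)) + 1*(1)*conj(exp(2*I*pi/7)) + 1*(1)*conj(exp(6*I*pi/7)) + 1*(1)*conj(exp(-4*I*pi/7))]
      = (1/7)[(1) + (exp(-4*I*pi/7)) + (exp(6*I*pi/7)) + (exp(2*I*pi/7)) + (exp(-2*I*pi/7)) + (exp(-6*I*pi/7)) + (exp(4*I*pi/7))] = 0/7 = 0
  <chi_1*chi_6, chi_3> = (1/7)[1*(1)*conj(1) + 1*(1)*conj(exp(6*I*pi/7)) + 1*(1)*conj(exp(-2*I*pi/7)) + 1*(1)*conj(exp(4*I*pi/7)) + 1*(1)*conj(exp(-4*I*pi/7)) + 1*(1)*conj(exp(2*I*pi/7)) + 1*(1)*conj(exp(-6*I*pi/7))]
      = (1/7)[(1) + (exp(-6*I*pi/7)) + (exp(2*I*pi/7)) + (exp(-4*I*pi/7)) + (exp(4*I*pi/7)) + (exp(-2*I*pi/7)) + (exp(6*I*pi/7))] = 0/7 = 0
  <chi_1*chi_6, chi_4> = (1/7)[1*(1)*conj(1) + 1*(1)*conj(exp(-6*I*pi/7)) + 1*(1)*conj(exp(2*I*pi/7)) + 1*(1)*conj(exp(-4*I*pi/7)) + 1*(1)*conj(exp(4*I*pi/7)) + 1*(1)*conj(exp(-2*I*pi/7)) + 1*(1)*conj(exp(6*I*pi/7))]
      = (1/7)[(1) + (exp(6*I*pi/7)) + (exp(-2*I*pi/7)) + (exp(4*I*pi/7)) + (exp(-4*I*pi/7)) + (exp(2*I*pi/7)) + (exp(-6*I*pi/7))] = 0/7 = 0
  <chi_1*chi_6, chi_5> = (1/7)[1*(1)*conj(1) + 1*(1)*conj(exp(-4*I*pi/7)) + 1*(1)*conj(exp(6*I*pi/7)) + 1*(1)*conj(exp(2*I*pi/7)) + 1*(1)*conj(exp(-2*I*pi/7)) + 1*(1)*conj(exp(-6*I*pi/7)) + 1*(1)*conj(exp(4*I*pi/7))]
      = (1/7)[(1) + (exp(4*I*pi/7)) + (exp(-6*I*pi/7)) + (exp(-2*I*pi/7)) + (exp(2*I*pi/7)) + (exp(6*I*pi/7)) + (exp(-4*I*pi/7))] = 0/7 = 0
  <chi_1*chi_6, chi_6> = (1/7)[1*(1)*conj(1) + 1*(1)*conj(exp(-2*I*pi/7)) + 1*(1)*conj(exp(-4*I*pi/7)) + 1*(1)*conj(exp(-6*I*pi/7)) + 1*(1)*conj(exp(6*I*pi/7)) + 1*(1)*conj(exp(4*I*pi/7)) + 1*(1)*conj(exp(2*I*pi/7))]
      = (1/7)[(1) + (exp(2*I*pi/7)) + (exp(4*I*pi/7)) + (exp(6*I*pi/7)) + (exp(-6*I*pi/7)) + (exp(-4*I*pi/7)) + (exp(-2*I*pi/7))] = 0/7 = 0
(Exp terms are combined using exp(i*s)*conj(exp(i*t)) = exp(i*(s-t)), and sums of them are collapsed using the identity that for every m > 1 the m distinct m-th roots of unity sum to 0, e.g. 1 + exp(2*I*pi/3) + exp(-2*I*pi/3) = 0.)
Hence the multiplicities are chi_0: 1. Dimension check: dim(chi_1)*dim(chi_6) = 1*1 = 1 and sum (mult * dim) = 1*1 = 1.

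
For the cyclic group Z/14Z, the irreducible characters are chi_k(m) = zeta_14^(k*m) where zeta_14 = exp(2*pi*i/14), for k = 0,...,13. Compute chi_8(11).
chi_8(11) = zeta_14^88 = exp(4*I*pi/7)

Derivation: chi_8(11) = zeta_14^(8*11) = zeta_14^88. Since zeta_14^14 = 1, this equals zeta_14^4 = exp(2*pi*i*4/14) = exp(4*I*pi/7).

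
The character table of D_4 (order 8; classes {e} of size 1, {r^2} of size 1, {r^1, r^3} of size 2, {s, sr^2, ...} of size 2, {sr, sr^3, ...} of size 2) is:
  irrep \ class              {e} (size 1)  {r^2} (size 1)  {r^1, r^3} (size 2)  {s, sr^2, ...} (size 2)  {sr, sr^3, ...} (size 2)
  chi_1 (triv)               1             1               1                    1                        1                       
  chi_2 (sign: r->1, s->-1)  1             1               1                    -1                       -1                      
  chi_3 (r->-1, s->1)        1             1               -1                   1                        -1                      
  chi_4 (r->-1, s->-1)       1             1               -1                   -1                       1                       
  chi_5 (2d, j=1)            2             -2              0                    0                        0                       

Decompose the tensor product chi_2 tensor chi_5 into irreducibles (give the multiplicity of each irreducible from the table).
chi_2 tensor chi_5 = chi_5 (all other irreducibles have multiplicity 0).

Derivation: The character of a tensor product is the pointwise product (chi_2 * chi_5)(C) = chi_2(C) * chi_5(C):
  {e}: (1)*(2), {r^2}: (1)*(-2), {r^1, r^3}: (1)*(0), {s, sr^2, ...}: (-1)*(0), {sr, sr^3, ...}: (-1)*(0)
so (chi_2 * chi_5) takes values
  {e} -> 2, {r^2} -> -2, {r^1, r^3} -> 0, {s, sr^2, ...} -> 0, {sr, sr^3, ...} -> 0.
Now take the inner product of this character with each irreducible chi from the table, <chi_2*chi_5, chi> = (1/8) sum_C |C| (chi_2*chi_5)(C) conj(chi(C)):
  <chi_2*chi_5, chi_1> = (1/8)[1*(2)*conj(1) + 1*(-2)*conj(1) + 2*(0)*conj(1) + 2*(0)*conj(1) + 2*(0)*conj(1)]
      = (1/8)[(2) + (-2) + (0) + (0) + (0)] = 0/8 = 0
  <chi_2*chi_5, chi_2> = (1/8)[1*(2)*conj(1) + 1*(-2)*conj(1) + 2*(0)*conj(1) + 2*(0)*conj(-1) + 2*(0)*conj(-1)]
      = (1/8)[(2) + (-2) + (0) + (0) + (0)] = 0/8 = 0
  <chi_2*chi_5, chi_3> = (1/8)[1*(2)*conj(1) + 1*(-2)*conj(1) + 2*(0)*conj(-1) + 2*(0)*conj(1) + 2*(0)*conj(-1)]
      = (1/8)[(2) + (-2) + (0) + (0) + (0)] = 0/8 = 0
  <chi_2*chi_5, chi_4> = (1/8)[1*(2)*conj(1) + 1*(-2)*conj(1) + 2*(0)*conj(-1) + 2*(0)*conj(-1) + 2*(0)*conj(1)]
      = (1/8)[(2) + (-2) + (0) + (0) + (0)] = 0/8 = 0
  <chi_2*chi_5, chi_5> = (1/8)[1*(2)*conj(2) + 1*(-2)*conj(-2) + 2*(0)*conj(0) + 2*(0)*conj(0) + 2*(0)*conj(0)]
      = (1/8)[(4) + (4) + (0) + (0) + (0)] = 8/8 = 1
Hence the multiplicities are chi_5: 1. Dimension check: dim(chi_2)*dim(chi_5) = 1*2 = 2 and sum (mult * dim) = 1*2 = 2.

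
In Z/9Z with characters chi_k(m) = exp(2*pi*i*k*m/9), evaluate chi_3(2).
chi_3(2) = zeta_9^6 = exp(-2*I*pi/3)

Justification: chi_3(2) = zeta_9^(3*2) = zeta_9^6. Since zeta_9^9 = 1, this equals zeta_9^6 = exp(2*pi*i*6/9) = exp(-2*I*pi/3).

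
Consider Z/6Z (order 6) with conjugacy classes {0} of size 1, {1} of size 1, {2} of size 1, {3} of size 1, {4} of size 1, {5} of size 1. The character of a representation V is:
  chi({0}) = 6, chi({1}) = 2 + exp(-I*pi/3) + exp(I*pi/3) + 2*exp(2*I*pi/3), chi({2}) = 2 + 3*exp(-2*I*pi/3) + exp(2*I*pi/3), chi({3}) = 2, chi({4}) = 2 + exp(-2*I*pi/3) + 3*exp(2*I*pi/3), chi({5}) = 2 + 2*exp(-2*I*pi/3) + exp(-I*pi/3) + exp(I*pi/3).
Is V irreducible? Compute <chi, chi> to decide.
Not irreducible (reducible): <chi, chi> = 10 > 1.

Argument: <chi, chi> = (1/|G|) sum_C |C| * |chi(C)|^2 = (1/6)[1*|6|^2 + 1*|2 + exp(-I*pi/3) + exp(I*pi/3) + 2*exp(2*I*pi/3)|^2 + 1*|2 + 3*exp(-2*I*pi/3) + exp(2*I*pi/3)|^2 + 1*|2|^2 + 1*|2 + exp(-2*I*pi/3) + 3*exp(2*I*pi/3)|^2 + 1*|2 + 2*exp(-2*I*pi/3) + exp(-I*pi/3) + exp(I*pi/3)|^2]
  = (1/6)[(36) + (7) + (3) + (4) + (3) + (7)] = 60/6 = 10.
(Exp terms are combined using exp(i*s)*conj(exp(i*t)) = exp(i*(s-t)), and sums of them are collapsed using the identity that for every m > 1 the m distinct m-th roots of unity sum to 0, e.g. 1 + exp(2*I*pi/3) + exp(-2*I*pi/3) = 0.)
A character is irreducible iff <chi, chi> = 1, so this representation is reducible.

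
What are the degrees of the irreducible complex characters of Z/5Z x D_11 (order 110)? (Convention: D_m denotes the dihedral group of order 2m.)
Dimensions: 1, 1, 1, 1, 1, 1, 1, 1, 1, 1, 2, 2, 2, 2, 2, 2, 2, 2, 2, 2, 2, 2, 2, 2, 2, 2, 2, 2, 2, 2, 2, 2, 2, 2, 2

Derivation: There are 35 irreducibles (= number of conjugacy classes). Their dimensions d_i satisfy sum d_i^2 = |G| = 110: 1 + 1 + 1 + 1 + 1 + 1 + 1 + 1 + 1 + 1 + 4 + 4 + 4 + 4 + 4 + 4 + 4 + 4 + 4 + 4 + 4 + 4 + 4 + 4 + 4 + 4 + 4 + 4 + 4 + 4 + 4 + 4 + 4 + 4 + 4 = 110. (For the product with Z/5Z: each of the 5 1-dim characters of Z/5Z tensors with each irrep of D_11, giving 5 copies of each D_11-dimension.)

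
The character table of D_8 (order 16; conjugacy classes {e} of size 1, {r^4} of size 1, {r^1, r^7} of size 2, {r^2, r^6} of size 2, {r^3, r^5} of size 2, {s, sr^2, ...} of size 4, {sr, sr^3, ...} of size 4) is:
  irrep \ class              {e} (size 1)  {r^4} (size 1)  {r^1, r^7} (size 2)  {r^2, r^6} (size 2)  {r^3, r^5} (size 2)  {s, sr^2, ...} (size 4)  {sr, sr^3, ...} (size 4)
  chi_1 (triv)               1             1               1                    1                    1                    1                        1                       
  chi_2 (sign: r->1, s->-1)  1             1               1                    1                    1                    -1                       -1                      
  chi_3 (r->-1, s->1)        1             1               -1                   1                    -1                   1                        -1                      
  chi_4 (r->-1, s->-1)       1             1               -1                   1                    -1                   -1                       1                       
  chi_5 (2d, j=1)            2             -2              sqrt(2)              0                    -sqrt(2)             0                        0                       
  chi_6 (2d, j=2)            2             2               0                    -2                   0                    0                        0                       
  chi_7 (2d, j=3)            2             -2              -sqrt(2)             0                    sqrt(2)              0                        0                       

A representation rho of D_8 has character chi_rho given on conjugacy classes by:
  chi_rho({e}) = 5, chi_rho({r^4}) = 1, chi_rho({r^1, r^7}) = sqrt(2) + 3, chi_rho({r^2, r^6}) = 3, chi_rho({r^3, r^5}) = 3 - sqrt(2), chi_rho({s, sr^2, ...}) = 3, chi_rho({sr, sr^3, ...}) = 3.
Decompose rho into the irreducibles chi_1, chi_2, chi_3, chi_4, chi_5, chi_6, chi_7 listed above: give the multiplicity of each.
Multiplicities: chi_1: 3, chi_2: 0, chi_3: 0, chi_4: 0, chi_5: 1, chi_6: 0, chi_7: 0.

Argument: Use <chi_rho, chi> = (1/|G|) sum_C |C| * chi_rho(C) * conj(chi(C)) with |G| = 16 for each irreducible chi in the table:
  <chi_rho, chi_1> = (1/16)[1*(5)*conj(1) + 1*(1)*conj(1) + 2*(sqrt(2) + 3)*conj(1) + 2*(3)*conj(1) + 2*(3 - sqrt(2))*conj(1) + 4*(3)*conj(1) + 4*(3)*conj(1)]
      = (1/16)[(5) + (1) + (2*sqrt(2) + 6) + (6) + (6 - 2*sqrt(2)) + (12) + (12)] = 48/16 = 3
  <chi_rho, chi_2> = (1/16)[1*(5)*conj(1) + 1*(1)*conj(1) + 2*(sqrt(2) + 3)*conj(1) + 2*(3)*conj(1) + 2*(3 - sqrt(2))*conj(1) + 4*(3)*conj(-1) + 4*(3)*conj(-1)]
      = (1/16)[(5) + (1) + (2*sqrt(2) + 6) + (6) + (6 - 2*sqrt(2)) + (-12) + (-12)] = 0/16 = 0
  <chi_rho, chi_3> = (1/16)[1*(5)*conj(1) + 1*(1)*conj(1) + 2*(sqrt(2) + 3)*conj(-1) + 2*(3)*conj(1) + 2*(3 - sqrt(2))*conj(-1) + 4*(3)*conj(1) + 4*(3)*conj(-1)]
      = (1/16)[(5) + (1) + (-6 - 2*sqrt(2)) + (6) + (-6 + 2*sqrt(2)) + (12) + (-12)] = 0/16 = 0
  <chi_rho, chi_4> = (1/16)[1*(5)*conj(1) + 1*(1)*conj(1) + 2*(sqrt(2) + 3)*conj(-1) + 2*(3)*conj(1) + 2*(3 - sqrt(2))*conj(-1) + 4*(3)*conj(-1) + 4*(3)*conj(1)]
      = (1/16)[(5) + (1) + (-6 - 2*sqrt(2)) + (6) + (-6 + 2*sqrt(2)) + (-12) + (12)] = 0/16 = 0
  <chi_rho, chi_5> = (1/16)[1*(5)*conj(2) + 1*(1)*conj(-2) + 2*(sqrt(2) + 3)*conj(sqrt(2)) + 2*(3)*conj(0) + 2*(3 - sqrt(2))*conj(-sqrt(2)) + 4*(3)*conj(0) + 4*(3)*conj(0)]
      = (1/16)[(10) + (-2) + (4 + 6*sqrt(2)) + (0) + (4 - 6*sqrt(2)) + (0) + (0)] = 16/16 = 1
  <chi_rho, chi_6> = (1/16)[1*(5)*conj(2) + 1*(1)*conj(2) + 2*(sqrt(2) + 3)*conj(0) + 2*(3)*conj(-2) + 2*(3 - sqrt(2))*conj(0) + 4*(3)*conj(0) + 4*(3)*conj(0)]
      = (1/16)[(10) + (2) + (0) + (-12) + (0) + (0) + (0)] = 0/16 = 0
  <chi_rho, chi_7> = (1/16)[1*(5)*conj(2) + 1*(1)*conj(-2) + 2*(sqrt(2) + 3)*conj(-sqrt(2)) + 2*(3)*conj(0) + 2*(3 - sqrt(2))*conj(sqrt(2)) + 4*(3)*conj(0) + 4*(3)*conj(0)]
      = (1/16)[(10) + (-2) + (-6*sqrt(2) - 4) + (0) + (-4 + 6*sqrt(2)) + (0) + (0)] = 0/16 = 0
Dimension check: dim(rho) = sum (mult * dim) = 3*1 + 0*1 + 0*1 + 0*1 + 1*2 + 0*2 + 0*2 = 5 = chi_rho(e) = 5.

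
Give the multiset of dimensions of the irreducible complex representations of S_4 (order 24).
Dimensions: 1, 1, 2, 3, 3

Why: There are 5 irreducibles (= number of conjugacy classes). Their dimensions d_i satisfy sum d_i^2 = |G| = 24: 1 + 1 + 4 + 9 + 9 = 24.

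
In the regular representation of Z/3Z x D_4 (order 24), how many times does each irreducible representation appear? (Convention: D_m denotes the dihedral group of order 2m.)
Each irreducible V_i of dimension d_i appears with multiplicity d_i, i.e. rho_reg = (direct sum over all irreducibles V_i) d_i V_i. The irreducible dimensions for Z/3Z x D_4 are 1, 1, 1, 1, 1, 1, 1, 1, 1, 1, 1, 1, 2, 2, 2: 12 irreducibles of dimension 1, each with multiplicity 1; 3 irreducibles of dimension 2, each with multiplicity 2. Total dimension 12*1*1 + 3*2*2 = 24 = |G|.

Solution. General theorem: in the regular representation of a finite group G, each irreducible appears with multiplicity equal to its dimension. Check: dim(rho_reg) = sum d_i^2 = 1 + 1 + 1 + 1 + 1 + 1 + 1 + 1 + 1 + 1 + 1 + 1 + 4 + 4 + 4 = 24 = |G|.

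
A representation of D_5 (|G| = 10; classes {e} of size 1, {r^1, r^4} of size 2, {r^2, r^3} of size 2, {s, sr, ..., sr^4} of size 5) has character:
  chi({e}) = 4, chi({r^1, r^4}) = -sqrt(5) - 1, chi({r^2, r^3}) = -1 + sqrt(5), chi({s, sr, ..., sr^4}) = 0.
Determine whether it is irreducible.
Not irreducible (reducible): <chi, chi> = 4 > 1.

Working: <chi, chi> = (1/|G|) sum_C |C| * |chi(C)|^2 = (1/10)[1*|4|^2 + 2*|-sqrt(5) - 1|^2 + 2*|-1 + sqrt(5)|^2 + 5*|0|^2]
  = (1/10)[(16) + (4*sqrt(5) + 12) + (12 - 4*sqrt(5)) + (0)] = 40/10 = 4.
A character is irreducible iff <chi, chi> = 1, so this representation is reducible.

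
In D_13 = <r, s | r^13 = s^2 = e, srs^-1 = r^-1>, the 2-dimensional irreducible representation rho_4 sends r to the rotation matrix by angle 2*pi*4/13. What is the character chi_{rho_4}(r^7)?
chi_{rho_4}(r^7) = 2*cos(2*pi*4*7/13) = 2*cos(56*pi/13)

Why: rho_4(r^7) is rotation by angle 2*pi*4*7/13, whose trace is 2*cos(2*pi*4*7/13) = 2*cos(56*pi/13).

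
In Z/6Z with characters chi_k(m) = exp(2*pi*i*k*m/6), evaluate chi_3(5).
chi_3(5) = zeta_6^15 = -1

chi_3(5) = zeta_6^(3*5) = zeta_6^15. Since zeta_6^6 = 1, this equals zeta_6^3 = exp(2*pi*i*3/6) = -1.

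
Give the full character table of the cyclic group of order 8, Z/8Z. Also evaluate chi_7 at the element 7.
Character table of Z/8Z (irreps indexed chi_0,...,chi_7 with chi_k(m) = zeta_8^(k*m), zeta_8 = exp(2*pi*i/8)):
  irrep \ class  {0} (size 1)  {1} (size 1)    {2} (size 1)  {3} (size 1)    {4} (size 1)  {5} (size 1)    {6} (size 1)  {7} (size 1)  
  chi_0          1             1               1             1               1             1               1             1             
  chi_1          1             exp(I*pi/4)     I             exp(3*I*pi/4)   -1            exp(-3*I*pi/4)  -I            exp(-I*pi/4)  
  chi_2          1             I               -1            -I              1             I               -1            -I            
  chi_3          1             exp(3*I*pi/4)   -I            exp(I*pi/4)     -1            exp(-I*pi/4)    I             exp(-3*I*pi/4)
  chi_4          1             -1              1             -1              1             -1              1             -1            
  chi_5          1             exp(-3*I*pi/4)  I             exp(-I*pi/4)    -1            exp(I*pi/4)     -I            exp(3*I*pi/4) 
  chi_6          1             -I              -1            I               1             -I              -1            I             
  chi_7          1             exp(-I*pi/4)    -I            exp(-3*I*pi/4)  -1            exp(3*I*pi/4)   I             exp(I*pi/4)   

Spot check: chi_7(7) = zeta_8^(7*7) = zeta_8^49 = exp(I*pi/4).

Derivation: Z/8Z is abelian, so all 8 irreducible complex representations are 1-dimensional. They are given by chi_k(m) = zeta_8^(k*m) for k = 0,...,7. Row orthogonality: sum_m chi_k(m) conj(chi_l(m)) = 8 * [k = l].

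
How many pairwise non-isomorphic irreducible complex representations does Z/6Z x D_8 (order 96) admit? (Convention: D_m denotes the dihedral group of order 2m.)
42

Proof sketch: The number of irreducible complex representations of a finite group equals its number of conjugacy classes. For a direct product, #classes(G x H) = #classes(G) * #classes(H). Z/6Z has 6 classes (abelian), D_8 has 7 classes, so 6 * 7 = 42, so Z/6Z x D_8 (order 96) has exactly 42 irreducible complex representations.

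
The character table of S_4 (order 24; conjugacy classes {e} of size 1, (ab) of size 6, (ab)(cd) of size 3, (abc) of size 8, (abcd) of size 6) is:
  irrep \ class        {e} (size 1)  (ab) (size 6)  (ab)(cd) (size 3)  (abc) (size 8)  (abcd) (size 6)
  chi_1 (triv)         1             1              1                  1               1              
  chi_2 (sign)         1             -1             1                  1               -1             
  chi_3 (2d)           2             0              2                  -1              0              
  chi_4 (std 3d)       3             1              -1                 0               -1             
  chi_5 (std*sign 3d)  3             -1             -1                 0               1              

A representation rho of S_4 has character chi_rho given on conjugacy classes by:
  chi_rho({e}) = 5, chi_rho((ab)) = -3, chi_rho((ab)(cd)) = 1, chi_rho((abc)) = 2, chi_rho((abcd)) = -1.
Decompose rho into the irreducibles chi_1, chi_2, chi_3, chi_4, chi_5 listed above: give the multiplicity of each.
Multiplicities: chi_1: 0, chi_2: 2, chi_3: 0, chi_4: 0, chi_5: 1.

Argument: Use <chi_rho, chi> = (1/|G|) sum_C |C| * chi_rho(C) * conj(chi(C)) with |G| = 24 for each irreducible chi in the table:
  <chi_rho, chi_1> = (1/24)[1*(5)*conj(1) + 6*(-3)*conj(1) + 3*(1)*conj(1) + 8*(2)*conj(1) + 6*(-1)*conj(1)]
      = (1/24)[(5) + (-18) + (3) + (16) + (-6)] = 0/24 = 0
  <chi_rho, chi_2> = (1/24)[1*(5)*conj(1) + 6*(-3)*conj(-1) + 3*(1)*conj(1) + 8*(2)*conj(1) + 6*(-1)*conj(-1)]
      = (1/24)[(5) + (18) + (3) + (16) + (6)] = 48/24 = 2
  <chi_rho, chi_3> = (1/24)[1*(5)*conj(2) + 6*(-3)*conj(0) + 3*(1)*conj(2) + 8*(2)*conj(-1) + 6*(-1)*conj(0)]
      = (1/24)[(10) + (0) + (6) + (-16) + (0)] = 0/24 = 0
  <chi_rho, chi_4> = (1/24)[1*(5)*conj(3) + 6*(-3)*conj(1) + 3*(1)*conj(-1) + 8*(2)*conj(0) + 6*(-1)*conj(-1)]
      = (1/24)[(15) + (-18) + (-3) + (0) + (6)] = 0/24 = 0
  <chi_rho, chi_5> = (1/24)[1*(5)*conj(3) + 6*(-3)*conj(-1) + 3*(1)*conj(-1) + 8*(2)*conj(0) + 6*(-1)*conj(1)]
      = (1/24)[(15) + (18) + (-3) + (0) + (-6)] = 24/24 = 1
Dimension check: dim(rho) = sum (mult * dim) = 0*1 + 2*1 + 0*2 + 0*3 + 1*3 = 5 = chi_rho(e) = 5.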